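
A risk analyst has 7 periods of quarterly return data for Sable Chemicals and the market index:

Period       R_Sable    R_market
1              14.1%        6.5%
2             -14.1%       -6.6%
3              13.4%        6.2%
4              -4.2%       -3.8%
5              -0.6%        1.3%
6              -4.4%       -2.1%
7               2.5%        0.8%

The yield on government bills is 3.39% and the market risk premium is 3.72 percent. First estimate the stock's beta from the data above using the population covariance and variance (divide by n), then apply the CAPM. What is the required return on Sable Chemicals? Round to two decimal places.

Mean R_i = (14.1 − 14.1 + 13.4 − 4.2 − 0.6 − 4.4 + 2.5) / 7 = 0.9571%
Mean R_m = (6.5 − 6.6 + 6.2 − 3.8 + 1.3 − 2.1 + 0.8) / 7 = 0.3286%
Σ(R_i − R̄_i)(R_m − R̄_m) = 292.0086  ⇒  Cov = 292.0086 / 7 = 41.7155
Σ(R_m − R̄_m)² = 144.6743  ⇒  Var(R_m) = 144.6743 / 7 = 20.6678
β = Cov / Var(R_m) = 41.7155 / 20.6678 = 2.0184
E(R) = R_f + β × MRP = 3.39% + 2.0184 × 3.72% = 10.90%

10.90%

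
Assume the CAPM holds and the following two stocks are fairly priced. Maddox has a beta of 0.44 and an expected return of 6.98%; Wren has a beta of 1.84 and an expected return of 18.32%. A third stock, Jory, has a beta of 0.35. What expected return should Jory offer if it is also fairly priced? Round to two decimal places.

6.25%

MRP (SML slope) = (18.32% − 6.98%) / (1.84 − 0.44) = 11.34% / 1.40 = 8.1000%
R_f (intercept) = 6.98% − 0.44 × 8.1000% = 3.4160%
E(R_Jory) = R_f + β × MRP = 3.4160% + 0.35 × 8.1000% = 6.25%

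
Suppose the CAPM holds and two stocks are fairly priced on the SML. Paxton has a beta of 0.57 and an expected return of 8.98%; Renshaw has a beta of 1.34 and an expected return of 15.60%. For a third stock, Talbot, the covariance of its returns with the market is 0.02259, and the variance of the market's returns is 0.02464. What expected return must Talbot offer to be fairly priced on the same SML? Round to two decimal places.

MRP = (15.60% − 8.98%) / (1.34 − 0.57) = 8.5974%
R_f = 8.98% − 0.57 × 8.5974% = 4.0795%
β_Talbot = Cov / Var(R_m) = 0.02259 / 0.02464 = 0.9168
E(R_Talbot) = R_f + β × MRP = 4.0795% + 0.9168 × 8.5974% = 11.96%

11.96%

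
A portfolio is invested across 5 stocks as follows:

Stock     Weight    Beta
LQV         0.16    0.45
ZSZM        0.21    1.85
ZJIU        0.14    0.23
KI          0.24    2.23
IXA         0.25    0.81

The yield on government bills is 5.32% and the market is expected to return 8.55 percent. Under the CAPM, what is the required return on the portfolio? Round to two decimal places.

9.29%

β_P = Σ w_i β_i = 0.16×0.45 + 0.21×1.85 + 0.14×0.23 + 0.24×2.23 + 0.25×0.81 = 1.2304
MRP = 8.55% − 5.32% = 3.23%
E(R_P) = R_f + β_P × MRP = 5.32% + 1.2304 × 3.23% = 9.29%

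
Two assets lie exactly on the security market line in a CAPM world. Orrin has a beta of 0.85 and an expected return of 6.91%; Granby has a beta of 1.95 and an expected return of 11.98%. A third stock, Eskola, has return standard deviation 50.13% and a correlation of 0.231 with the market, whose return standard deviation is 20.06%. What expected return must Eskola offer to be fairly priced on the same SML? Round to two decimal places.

5.65%

MRP = (11.98% − 6.91%) / (1.95 − 0.85) = 4.6091%
R_f = 6.91% − 0.85 × 4.6091% = 2.9923%
β_Eskola = ρ·σ_i/σ_m = 0.231 × 50.13 / 20.06 = 0.5773
E(R_Eskola) = R_f + β × MRP = 2.9923% + 0.5773 × 4.6091% = 5.65%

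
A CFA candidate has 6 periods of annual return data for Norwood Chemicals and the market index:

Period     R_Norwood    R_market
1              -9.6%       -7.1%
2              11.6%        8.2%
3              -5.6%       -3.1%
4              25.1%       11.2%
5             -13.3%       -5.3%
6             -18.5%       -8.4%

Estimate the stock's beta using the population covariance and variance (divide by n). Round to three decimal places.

1.954

Mean R_i = (-9.6 + 11.6 − 5.6 + 25.1 − 13.3 − 18.5) / 6 = -1.7167%
Mean R_m = (-7.1 + 8.2 − 3.1 + 11.2 − 5.3 − 8.4) / 6 = -0.7500%
Σ(R_i − R̄_i)(R_m − R̄_m) = 679.9250  ⇒  Cov = 679.9250 / 6 = 113.3208
Σ(R_m − R̄_m)² = 347.9750  ⇒  Var(R_m) = 347.9750 / 6 = 57.9958
β = Cov / Var(R_m) = 113.3208 / 57.9958 = 1.9539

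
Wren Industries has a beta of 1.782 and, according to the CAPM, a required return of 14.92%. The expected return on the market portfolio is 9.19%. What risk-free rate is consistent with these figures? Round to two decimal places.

E(R) = R_f + β(E(R_m) − R_f) = R_f(1 − β) + β·E(R_m)
14.92% = R_f × (1 − 1.782) + 1.782 × 9.19%
14.92% = R_f × -0.782 + 16.37658%
R_f = (14.92% − 16.37658%) / -0.782 = 1.86%

1.86%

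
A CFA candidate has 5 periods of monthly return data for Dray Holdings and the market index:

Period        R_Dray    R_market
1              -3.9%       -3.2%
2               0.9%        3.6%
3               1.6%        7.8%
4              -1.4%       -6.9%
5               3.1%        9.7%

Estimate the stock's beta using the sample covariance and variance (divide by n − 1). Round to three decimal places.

Mean R_i = (-3.9 + 0.9 + 1.6 − 1.4 + 3.1) / 5 = 0.0600%
Mean R_m = (-3.2 + 3.6 + 7.8 − 6.9 + 9.7) / 5 = 2.2000%
Σ(R_i − R̄_i)(R_m − R̄_m) = 67.2700  ⇒  Cov = 67.2700 / 4 = 16.8175
Σ(R_m − R̄_m)² = 201.5400  ⇒  Var(R_m) = 201.5400 / 4 = 50.3850
β = Cov / Var(R_m) = 16.8175 / 50.3850 = 0.3338

0.334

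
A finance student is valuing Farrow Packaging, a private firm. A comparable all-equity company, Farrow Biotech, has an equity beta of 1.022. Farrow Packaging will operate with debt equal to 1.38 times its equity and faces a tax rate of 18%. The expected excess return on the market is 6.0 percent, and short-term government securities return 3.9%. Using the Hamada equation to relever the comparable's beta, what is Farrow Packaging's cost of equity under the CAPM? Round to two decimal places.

β_L = β_U × [1 + (1 − t)(D/E)] = 1.022 × [1 + (1 − 0.18) × 1.38]
    = 1.022 × [1 + 0.82 × 1.38] = 1.022 × 2.1316 = 2.1785
E(R) = R_f + β_L × MRP = 3.9% + 2.1785 × 6.0% = 16.97%

16.97%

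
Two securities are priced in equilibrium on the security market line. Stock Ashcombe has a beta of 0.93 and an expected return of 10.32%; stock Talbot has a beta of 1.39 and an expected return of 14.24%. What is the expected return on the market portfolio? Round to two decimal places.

Both satisfy E(R) = R_f + β·MRP, so the slope of the SML is
MRP = (14.24% − 10.32%) / (1.39 − 0.93) = 3.92% / 0.46 = 8.5217%
R_f = E(R_Ashcombe) − β_Ashcombe·MRP = 10.32% − 0.93 × 8.5217% = 2.3948%
E(R_m) = R_f + MRP = 2.3948% + 8.5217% = 10.92%

10.92%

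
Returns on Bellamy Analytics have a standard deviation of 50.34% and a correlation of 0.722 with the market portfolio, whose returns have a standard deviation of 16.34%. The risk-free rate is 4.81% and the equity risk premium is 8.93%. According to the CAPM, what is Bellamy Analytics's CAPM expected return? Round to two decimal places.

β = ρ × σ_i / σ_m = 0.722 × 50.34% / 16.34% = 2.2243
E(R) = 4.81% + 2.2243 × 8.93% = 24.67%

24.67%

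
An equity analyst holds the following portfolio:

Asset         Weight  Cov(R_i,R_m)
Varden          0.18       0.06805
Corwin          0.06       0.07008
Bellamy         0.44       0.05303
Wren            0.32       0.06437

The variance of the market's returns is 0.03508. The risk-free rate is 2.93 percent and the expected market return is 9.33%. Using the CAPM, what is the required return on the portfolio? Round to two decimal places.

β_Varden = 0.06805 / 0.03508 = 1.9399
β_Corwin = 0.07008 / 0.03508 = 1.9977
β_Bellamy = 0.05303 / 0.03508 = 1.5117
β_Wren = 0.06437 / 0.03508 = 1.8349
β_P = Σ w_i β_i = 0.18×1.9399 + 0.06×1.9977 + 0.44×1.5117 + 0.32×1.8349 = 1.7214
MRP = 9.33% − 2.93% = 6.40%
E(R_P) = R_f + β_P × MRP = 2.93% + 1.7214 × 6.40% = 13.95%

13.95%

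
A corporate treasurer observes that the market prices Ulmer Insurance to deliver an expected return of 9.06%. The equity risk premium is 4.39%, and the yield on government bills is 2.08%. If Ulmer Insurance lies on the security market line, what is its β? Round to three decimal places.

1.590

β = (E(R) − R_f) / MRP = (9.06% − 2.08%) / 4.39% = 6.98% / 4.39% = 1.590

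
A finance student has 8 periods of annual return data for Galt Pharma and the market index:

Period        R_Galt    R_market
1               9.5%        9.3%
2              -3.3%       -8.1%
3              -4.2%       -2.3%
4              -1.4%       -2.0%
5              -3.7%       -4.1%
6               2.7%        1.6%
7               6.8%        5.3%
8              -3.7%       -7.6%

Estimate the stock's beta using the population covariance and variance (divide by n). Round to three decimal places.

Mean R_i = (9.5 − 3.3 − 4.2 − 1.4 − 3.7 + 2.7 + 6.8 − 3.7) / 8 = 0.3375%
Mean R_m = (9.3 − 8.1 − 2.3 − 2.0 − 4.1 + 1.6 + 5.3 − 7.6) / 8 = -0.9875%
Σ(R_i − R̄_i)(R_m − R̄_m) = 213.8563  ⇒  Cov = 213.8563 / 8 = 26.7320
Σ(R_m − R̄_m)² = 258.8088  ⇒  Var(R_m) = 258.8088 / 8 = 32.3511
β = Cov / Var(R_m) = 26.7320 / 32.3511 = 0.8263

0.826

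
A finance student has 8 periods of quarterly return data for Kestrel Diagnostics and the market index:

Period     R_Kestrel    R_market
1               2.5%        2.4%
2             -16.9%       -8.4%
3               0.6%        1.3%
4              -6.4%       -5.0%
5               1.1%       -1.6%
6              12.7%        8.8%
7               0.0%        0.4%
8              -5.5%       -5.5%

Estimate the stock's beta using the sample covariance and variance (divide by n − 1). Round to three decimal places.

1.502

Mean R_i = (2.5 − 16.9 + 0.6 − 6.4 + 1.1 + 12.7 + 0.0 − 5.5) / 8 = -1.4875%
Mean R_m = (2.4 − 8.4 + 1.3 − 5.0 − 1.6 + 8.8 + 0.4 − 5.5) / 8 = -0.9500%
Σ(R_i − R̄_i)(R_m − R̄_m) = 309.6850  ⇒  Cov = 309.6850 / 7 = 44.2407
Σ(R_m − R̄_m)² = 206.2000  ⇒  Var(R_m) = 206.2000 / 7 = 29.4571
β = Cov / Var(R_m) = 44.2407 / 29.4571 = 1.5019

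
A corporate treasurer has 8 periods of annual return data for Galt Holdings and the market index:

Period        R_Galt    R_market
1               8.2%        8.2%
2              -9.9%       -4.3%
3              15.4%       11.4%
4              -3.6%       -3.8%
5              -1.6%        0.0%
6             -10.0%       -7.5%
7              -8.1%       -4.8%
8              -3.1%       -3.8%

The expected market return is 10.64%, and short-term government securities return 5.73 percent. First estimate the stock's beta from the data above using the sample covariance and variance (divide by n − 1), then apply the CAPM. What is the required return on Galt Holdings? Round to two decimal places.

Mean R_i = (8.2 − 9.9 + 15.4 − 3.6 − 1.6 − 10.0 − 8.1 − 3.1) / 8 = -1.5875%
Mean R_m = (8.2 − 4.3 + 11.4 − 3.8 + 0.0 − 7.5 − 4.8 − 3.8) / 8 = -0.5750%
Σ(R_i − R̄_i)(R_m − R̄_m) = 417.4075  ⇒  Cov = 417.4075 / 7 = 59.6296
Σ(R_m − R̄_m)² = 321.2150  ⇒  Var(R_m) = 321.2150 / 7 = 45.8879
β = Cov / Var(R_m) = 59.6296 / 45.8879 = 1.2995
MRP = 10.64% − 5.73% = 4.91%
E(R) = R_f + β × MRP = 5.73% + 1.2995 × 4.91% = 12.11%

12.11%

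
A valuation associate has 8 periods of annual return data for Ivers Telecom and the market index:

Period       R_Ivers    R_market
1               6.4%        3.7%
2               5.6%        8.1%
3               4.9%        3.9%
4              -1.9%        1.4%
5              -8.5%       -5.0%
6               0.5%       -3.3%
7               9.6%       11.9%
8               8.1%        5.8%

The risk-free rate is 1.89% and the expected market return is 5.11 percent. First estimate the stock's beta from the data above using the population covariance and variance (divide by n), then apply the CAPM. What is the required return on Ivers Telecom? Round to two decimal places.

4.90%

Mean R_i = (6.4 + 5.6 + 4.9 − 1.9 − 8.5 + 0.5 + 9.6 + 8.1) / 8 = 3.0875%
Mean R_m = (3.7 + 8.1 + 3.9 + 1.4 − 5.0 − 3.3 + 11.9 + 5.8) / 8 = 3.3125%
Σ(R_i − R̄_i)(R_m − R̄_m) = 205.7413  ⇒  Cov = 205.7413 / 8 = 25.7177
Σ(R_m − R̄_m)² = 219.8288  ⇒  Var(R_m) = 219.8288 / 8 = 27.4786
β = Cov / Var(R_m) = 25.7177 / 27.4786 = 0.9359
MRP = 5.11% − 1.89% = 3.22%
E(R) = R_f + β × MRP = 1.89% + 0.9359 × 3.22% = 4.90%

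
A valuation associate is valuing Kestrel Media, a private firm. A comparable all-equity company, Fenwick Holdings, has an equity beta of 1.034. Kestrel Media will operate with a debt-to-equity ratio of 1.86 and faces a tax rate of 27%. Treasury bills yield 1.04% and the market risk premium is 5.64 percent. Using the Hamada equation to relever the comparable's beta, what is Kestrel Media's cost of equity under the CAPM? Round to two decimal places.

14.79%

β_L = β_U × [1 + (1 − t)(D/E)] = 1.034 × [1 + (1 − 0.27) × 1.86]
    = 1.034 × [1 + 0.73 × 1.86] = 1.034 × 2.3578 = 2.4380
E(R) = R_f + β_L × MRP = 1.04% + 2.4380 × 5.64% = 14.79%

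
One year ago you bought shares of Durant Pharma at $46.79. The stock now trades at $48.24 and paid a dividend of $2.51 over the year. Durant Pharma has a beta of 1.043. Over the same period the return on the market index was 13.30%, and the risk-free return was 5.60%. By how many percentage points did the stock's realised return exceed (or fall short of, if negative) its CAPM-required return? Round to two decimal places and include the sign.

Realised HPR = (P1 + D1 − P0) / P0 = (48.24 + 2.51 − 46.79) / 46.79 = 3.96 / 46.79 = 8.4633%
MRP = 13.30% − 5.60% = 7.70%
CAPM required = R_f + β·MRP = 5.60% + 1.043 × 7.70% = 13.63110%
α = realised − required = 8.4633% − 13.63110% = -5.17%

-5.17%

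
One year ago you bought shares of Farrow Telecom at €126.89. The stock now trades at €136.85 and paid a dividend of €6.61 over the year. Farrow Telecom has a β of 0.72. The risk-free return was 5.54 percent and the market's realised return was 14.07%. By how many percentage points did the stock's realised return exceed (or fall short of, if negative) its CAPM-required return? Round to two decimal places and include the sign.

Realised HPR = (P1 + D1 − P0) / P0 = (136.85 + 6.61 − 126.89) / 126.89 = 16.57 / 126.89 = 13.0586%
MRP = 14.07% − 5.54% = 8.53%
CAPM required = R_f + β·MRP = 5.54% + 0.72 × 8.53% = 11.6816%
α = realised − required = 13.0586% − 11.6816% = +1.38%

+1.38%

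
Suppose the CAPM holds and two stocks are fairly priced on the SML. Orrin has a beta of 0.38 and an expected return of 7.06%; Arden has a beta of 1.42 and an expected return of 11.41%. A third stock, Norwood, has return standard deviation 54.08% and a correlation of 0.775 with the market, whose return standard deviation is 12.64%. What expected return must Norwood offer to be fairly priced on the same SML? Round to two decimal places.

MRP = (11.41% − 7.06%) / (1.42 − 0.38) = 4.1827%
R_f = 7.06% − 0.38 × 4.1827% = 5.4706%
β_Norwood = ρ·σ_i/σ_m = 0.775 × 54.08 / 12.64 = 3.3158
E(R_Norwood) = R_f + β × MRP = 5.4706% + 3.3158 × 4.1827% = 19.34%

19.34%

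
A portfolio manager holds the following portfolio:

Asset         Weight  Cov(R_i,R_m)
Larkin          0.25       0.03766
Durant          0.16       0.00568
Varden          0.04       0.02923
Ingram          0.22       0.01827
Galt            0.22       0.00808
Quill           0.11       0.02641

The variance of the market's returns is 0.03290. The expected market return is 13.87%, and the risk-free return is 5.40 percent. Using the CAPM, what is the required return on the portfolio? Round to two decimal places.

10.60%

β_Larkin = 0.03766 / 0.03290 = 1.1447
β_Durant = 0.00568 / 0.03290 = 0.1726
β_Varden = 0.02923 / 0.03290 = 0.8884
β_Ingram = 0.01827 / 0.03290 = 0.5553
β_Galt = 0.00808 / 0.03290 = 0.2456
β_Quill = 0.02641 / 0.03290 = 0.8027
β_P = Σ w_i β_i = 0.25×1.1447 + 0.16×0.1726 + 0.04×0.8884 + 0.22×0.5553 + 0.22×0.2456 + 0.11×0.8027 = 0.6138
MRP = 13.87% − 5.40% = 8.47%
E(R_P) = R_f + β_P × MRP = 5.40% + 0.6138 × 8.47% = 10.60%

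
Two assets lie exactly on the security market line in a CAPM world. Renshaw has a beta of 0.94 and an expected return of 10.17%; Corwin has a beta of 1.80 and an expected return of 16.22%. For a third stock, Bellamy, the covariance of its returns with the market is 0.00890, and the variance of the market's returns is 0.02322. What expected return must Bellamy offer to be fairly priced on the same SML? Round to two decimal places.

MRP = (16.22% − 10.17%) / (1.80 − 0.94) = 7.0349%
R_f = 10.17% − 0.94 × 7.0349% = 3.5572%
β_Bellamy = Cov / Var(R_m) = 0.00890 / 0.02322 = 0.3833
E(R_Bellamy) = R_f + β × MRP = 3.5572% + 0.3833 × 7.0349% = 6.25%

6.25%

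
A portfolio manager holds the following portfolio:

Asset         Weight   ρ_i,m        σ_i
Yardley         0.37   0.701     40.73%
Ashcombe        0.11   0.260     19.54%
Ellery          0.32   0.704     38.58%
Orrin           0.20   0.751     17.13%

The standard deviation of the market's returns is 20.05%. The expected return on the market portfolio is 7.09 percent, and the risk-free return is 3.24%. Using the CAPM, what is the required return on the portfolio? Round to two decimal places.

β_Yardley = 0.701 × 40.73% / 20.05% = 1.4240
β_Ashcombe = 0.260 × 19.54% / 20.05% = 0.2534
β_Ellery = 0.704 × 38.58% / 20.05% = 1.3546
β_Orrin = 0.751 × 17.13% / 20.05% = 0.6416
β_P = Σ w_i β_i = 0.37×1.4240 + 0.11×0.2534 + 0.32×1.3546 + 0.20×0.6416 = 1.1165
MRP = 7.09% − 3.24% = 3.85%
E(R_P) = R_f + β_P × MRP = 3.24% + 1.1165 × 3.85% = 7.54%

7.54%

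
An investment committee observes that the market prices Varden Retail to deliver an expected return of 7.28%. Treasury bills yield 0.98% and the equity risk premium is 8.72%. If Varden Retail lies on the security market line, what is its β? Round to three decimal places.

0.722

β = (E(R) − R_f) / MRP = (7.28% − 0.98%) / 8.72% = 6.30% / 8.72% = 0.722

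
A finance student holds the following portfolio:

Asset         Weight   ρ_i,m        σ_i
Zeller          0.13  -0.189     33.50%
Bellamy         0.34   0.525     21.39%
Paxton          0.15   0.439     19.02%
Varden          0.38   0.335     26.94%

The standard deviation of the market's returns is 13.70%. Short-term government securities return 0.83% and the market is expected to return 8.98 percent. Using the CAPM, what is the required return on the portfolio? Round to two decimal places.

β_Zeller = -0.189 × 33.50% / 13.70% = -0.4622
β_Bellamy = 0.525 × 21.39% / 13.70% = 0.8197
β_Paxton = 0.439 × 19.02% / 13.70% = 0.6095
β_Varden = 0.335 × 26.94% / 13.70% = 0.6588
β_P = Σ w_i β_i = 0.13×-0.4622 + 0.34×0.8197 + 0.15×0.6095 + 0.38×0.6588 = 0.5604
MRP = 8.98% − 0.83% = 8.15%
E(R_P) = R_f + β_P × MRP = 0.83% + 0.5604 × 8.15% = 5.40%

5.40%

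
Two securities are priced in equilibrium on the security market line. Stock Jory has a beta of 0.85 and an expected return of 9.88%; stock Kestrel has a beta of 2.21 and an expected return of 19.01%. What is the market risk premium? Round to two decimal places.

Both satisfy E(R) = R_f + β·MRP, so the slope of the SML is
MRP = (19.01% − 9.88%) / (2.21 − 0.85) = 9.13% / 1.36 = 6.7132%

6.71%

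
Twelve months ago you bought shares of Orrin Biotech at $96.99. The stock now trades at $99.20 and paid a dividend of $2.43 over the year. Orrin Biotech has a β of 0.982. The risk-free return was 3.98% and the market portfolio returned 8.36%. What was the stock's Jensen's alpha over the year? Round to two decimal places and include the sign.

-3.50%

Realised HPR = (P1 + D1 − P0) / P0 = (99.20 + 2.43 − 96.99) / 96.99 = 4.64 / 96.99 = 4.7840%
MRP = 8.36% − 3.98% = 4.38%
CAPM required = R_f + β·MRP = 3.98% + 0.982 × 4.38% = 8.28116%
α = realised − required = 4.7840% − 8.28116% = -3.50%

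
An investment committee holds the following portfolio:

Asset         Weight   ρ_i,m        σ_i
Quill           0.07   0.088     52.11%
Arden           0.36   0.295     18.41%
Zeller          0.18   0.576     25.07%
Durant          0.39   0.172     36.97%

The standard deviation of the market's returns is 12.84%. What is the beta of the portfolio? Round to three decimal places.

0.573

β_Quill = 0.088 × 52.11% / 12.84% = 0.3571
β_Arden = 0.295 × 18.41% / 12.84% = 0.4230
β_Zeller = 0.576 × 25.07% / 12.84% = 1.1246
β_Durant = 0.172 × 36.97% / 12.84% = 0.4952
β_P = Σ w_i β_i = 0.07×0.3571 + 0.36×0.4230 + 0.18×1.1246 + 0.39×0.4952 = 0.5728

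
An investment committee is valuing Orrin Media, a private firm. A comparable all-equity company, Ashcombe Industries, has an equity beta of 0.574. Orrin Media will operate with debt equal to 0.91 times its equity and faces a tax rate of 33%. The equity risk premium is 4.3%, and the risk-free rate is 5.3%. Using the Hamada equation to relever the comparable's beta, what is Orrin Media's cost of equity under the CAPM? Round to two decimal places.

β_L = β_U × [1 + (1 − t)(D/E)] = 0.574 × [1 + (1 − 0.33) × 0.91]
    = 0.574 × [1 + 0.67 × 0.91] = 0.574 × 1.6097 = 0.9240
E(R) = R_f + β_L × MRP = 5.3% + 0.9240 × 4.3% = 9.27%

9.27%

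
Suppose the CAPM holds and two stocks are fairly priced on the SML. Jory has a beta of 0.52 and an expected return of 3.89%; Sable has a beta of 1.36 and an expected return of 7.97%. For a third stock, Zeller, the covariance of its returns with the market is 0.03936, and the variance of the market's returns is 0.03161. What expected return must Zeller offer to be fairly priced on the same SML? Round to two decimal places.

MRP = (7.97% − 3.89%) / (1.36 − 0.52) = 4.8571%
R_f = 3.89% − 0.52 × 4.8571% = 1.3643%
β_Zeller = Cov / Var(R_m) = 0.03936 / 0.03161 = 1.2452
E(R_Zeller) = R_f + β × MRP = 1.3643% + 1.2452 × 4.8571% = 7.41%

7.41%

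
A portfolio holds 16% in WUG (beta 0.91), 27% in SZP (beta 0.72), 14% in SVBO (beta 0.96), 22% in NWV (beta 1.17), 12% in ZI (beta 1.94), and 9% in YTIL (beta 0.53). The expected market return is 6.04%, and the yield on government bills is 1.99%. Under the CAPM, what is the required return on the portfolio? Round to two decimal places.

6.09%

β_P = Σ w_i β_i = 0.16×0.91 + 0.27×0.72 + 0.14×0.96 + 0.22×1.17 + 0.12×1.94 + 0.09×0.53 = 1.0123
MRP = 6.04% − 1.99% = 4.05%
E(R_P) = R_f + β_P × MRP = 1.99% + 1.0123 × 4.05% = 6.09%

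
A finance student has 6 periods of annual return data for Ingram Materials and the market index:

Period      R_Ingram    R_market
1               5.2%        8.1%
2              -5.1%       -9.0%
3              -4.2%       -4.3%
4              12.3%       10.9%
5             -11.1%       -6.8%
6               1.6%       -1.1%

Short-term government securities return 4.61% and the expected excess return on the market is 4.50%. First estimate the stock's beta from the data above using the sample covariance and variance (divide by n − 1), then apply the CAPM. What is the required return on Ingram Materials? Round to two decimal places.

Mean R_i = (5.2 − 5.1 − 4.2 + 12.3 − 11.1 + 1.6) / 6 = -0.2167%
Mean R_m = (8.1 − 9.0 − 4.3 + 10.9 − 6.8 − 1.1) / 6 = -0.3667%
Σ(R_i − R̄_i)(R_m − R̄_m) = 313.3933  ⇒  Cov = 313.3933 / 5 = 62.6787
Σ(R_m − R̄_m)² = 330.5533  ⇒  Var(R_m) = 330.5533 / 5 = 66.1107
β = Cov / Var(R_m) = 62.6787 / 66.1107 = 0.9481
E(R) = R_f + β × MRP = 4.61% + 0.9481 × 4.50% = 8.88%

8.88%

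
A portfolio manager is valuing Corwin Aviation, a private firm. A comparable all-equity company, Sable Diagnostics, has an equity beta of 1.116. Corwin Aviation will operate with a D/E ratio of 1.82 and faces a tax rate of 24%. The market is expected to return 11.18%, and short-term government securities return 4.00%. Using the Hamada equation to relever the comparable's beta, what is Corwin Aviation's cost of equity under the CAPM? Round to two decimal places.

23.10%

β_L = β_U × [1 + (1 − t)(D/E)] = 1.116 × [1 + (1 − 0.24) × 1.82]
    = 1.116 × [1 + 0.76 × 1.82] = 1.116 × 2.3832 = 2.6597
MRP = 11.18% − 4.00% = 7.18%
E(R) = R_f + β_L × MRP = 4.00% + 2.6597 × 7.18% = 23.10%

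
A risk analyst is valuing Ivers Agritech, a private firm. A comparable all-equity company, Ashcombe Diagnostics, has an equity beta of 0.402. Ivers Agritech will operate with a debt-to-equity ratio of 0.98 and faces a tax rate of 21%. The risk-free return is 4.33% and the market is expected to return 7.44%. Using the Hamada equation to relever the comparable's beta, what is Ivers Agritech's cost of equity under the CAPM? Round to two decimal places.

β_L = β_U × [1 + (1 − t)(D/E)] = 0.402 × [1 + (1 − 0.21) × 0.98]
    = 0.402 × [1 + 0.79 × 0.98] = 0.402 × 1.7742 = 0.7132
MRP = 7.44% − 4.33% = 3.11%
E(R) = R_f + β_L × MRP = 4.33% + 0.7132 × 3.11% = 6.55%

6.55%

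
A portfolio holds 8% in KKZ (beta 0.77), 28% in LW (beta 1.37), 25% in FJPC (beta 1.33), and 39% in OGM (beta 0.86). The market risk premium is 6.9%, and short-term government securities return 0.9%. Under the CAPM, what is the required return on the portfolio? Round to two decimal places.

8.58%

β_P = Σ w_i β_i = 0.08×0.77 + 0.28×1.37 + 0.25×1.33 + 0.39×0.86 = 1.1131
E(R_P) = R_f + β_P × MRP = 0.9% + 1.1131 × 6.9% = 8.58%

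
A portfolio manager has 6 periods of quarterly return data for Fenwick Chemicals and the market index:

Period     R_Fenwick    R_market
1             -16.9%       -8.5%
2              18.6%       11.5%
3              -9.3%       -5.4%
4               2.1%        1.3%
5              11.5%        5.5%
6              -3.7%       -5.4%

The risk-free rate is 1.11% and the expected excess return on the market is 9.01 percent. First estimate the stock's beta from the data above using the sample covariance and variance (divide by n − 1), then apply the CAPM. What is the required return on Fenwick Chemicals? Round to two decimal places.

Mean R_i = (-16.9 + 18.6 − 9.3 + 2.1 + 11.5 − 3.7) / 6 = 0.3833%
Mean R_m = (-8.5 + 11.5 − 5.4 + 1.3 + 5.5 − 5.4) / 6 = -0.1667%
Σ(R_i − R̄_i)(R_m − R̄_m) = 494.1133  ⇒  Cov = 494.1133 / 5 = 98.8227
Σ(R_m − R̄_m)² = 294.5933  ⇒  Var(R_m) = 294.5933 / 5 = 58.9187
β = Cov / Var(R_m) = 98.8227 / 58.9187 = 1.6773
E(R) = R_f + β × MRP = 1.11% + 1.6773 × 9.01% = 16.22%

16.22%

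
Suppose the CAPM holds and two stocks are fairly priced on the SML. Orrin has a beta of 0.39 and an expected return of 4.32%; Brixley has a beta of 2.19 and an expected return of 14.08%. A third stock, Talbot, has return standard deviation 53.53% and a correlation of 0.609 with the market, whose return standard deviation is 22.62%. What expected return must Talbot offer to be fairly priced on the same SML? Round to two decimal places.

MRP = (14.08% − 4.32%) / (2.19 − 0.39) = 5.4222%
R_f = 4.32% − 0.39 × 5.4222% = 2.2053%
β_Talbot = ρ·σ_i/σ_m = 0.609 × 53.53 / 22.62 = 1.4412
E(R_Talbot) = R_f + β × MRP = 2.2053% + 1.4412 × 5.4222% = 10.02%

10.02%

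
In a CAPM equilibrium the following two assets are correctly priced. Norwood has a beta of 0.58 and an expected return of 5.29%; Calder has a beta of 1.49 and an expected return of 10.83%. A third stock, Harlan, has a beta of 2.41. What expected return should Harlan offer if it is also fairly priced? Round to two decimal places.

16.43%

MRP (SML slope) = (10.83% − 5.29%) / (1.49 − 0.58) = 5.54% / 0.91 = 6.0879%
R_f (intercept) = 5.29% − 0.58 × 6.0879% = 1.7590%
E(R_Harlan) = R_f + β × MRP = 1.7590% + 2.41 × 6.0879% = 16.43%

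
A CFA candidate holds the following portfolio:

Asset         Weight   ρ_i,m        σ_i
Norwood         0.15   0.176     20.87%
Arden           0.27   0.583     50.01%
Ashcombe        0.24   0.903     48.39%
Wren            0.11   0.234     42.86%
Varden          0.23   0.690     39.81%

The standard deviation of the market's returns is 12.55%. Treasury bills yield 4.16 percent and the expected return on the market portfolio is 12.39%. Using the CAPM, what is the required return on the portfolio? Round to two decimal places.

21.43%

β_Norwood = 0.176 × 20.87% / 12.55% = 0.2927
β_Arden = 0.583 × 50.01% / 12.55% = 2.3232
β_Ashcombe = 0.903 × 48.39% / 12.55% = 3.4818
β_Wren = 0.234 × 42.86% / 12.55% = 0.7991
β_Varden = 0.690 × 39.81% / 12.55% = 2.1888
β_P = Σ w_i β_i = 0.15×0.2927 + 0.27×2.3232 + 0.24×3.4818 + 0.11×0.7991 + 0.23×2.1888 = 2.0981
MRP = 12.39% − 4.16% = 8.23%
E(R_P) = R_f + β_P × MRP = 4.16% + 2.0981 × 8.23% = 21.43%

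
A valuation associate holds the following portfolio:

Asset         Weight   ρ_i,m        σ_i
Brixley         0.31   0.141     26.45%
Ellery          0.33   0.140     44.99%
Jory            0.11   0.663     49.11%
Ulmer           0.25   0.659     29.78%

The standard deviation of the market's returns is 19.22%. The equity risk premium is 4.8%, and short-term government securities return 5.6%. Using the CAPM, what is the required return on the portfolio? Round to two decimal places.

8.53%

β_Brixley = 0.141 × 26.45% / 19.22% = 0.1940
β_Ellery = 0.140 × 44.99% / 19.22% = 0.3277
β_Jory = 0.663 × 49.11% / 19.22% = 1.6941
β_Ulmer = 0.659 × 29.78% / 19.22% = 1.0211
β_P = Σ w_i β_i = 0.31×0.1940 + 0.33×0.3277 + 0.11×1.6941 + 0.25×1.0211 = 0.6099
E(R_P) = R_f + β_P × MRP = 5.6% + 0.6099 × 4.8% = 8.53%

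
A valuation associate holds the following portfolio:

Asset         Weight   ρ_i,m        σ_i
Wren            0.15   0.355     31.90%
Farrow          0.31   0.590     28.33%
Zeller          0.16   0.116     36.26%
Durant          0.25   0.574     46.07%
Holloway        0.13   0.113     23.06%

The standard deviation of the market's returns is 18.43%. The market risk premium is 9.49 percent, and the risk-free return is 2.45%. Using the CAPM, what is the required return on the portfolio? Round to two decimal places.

β_Wren = 0.355 × 31.90% / 18.43% = 0.6145
β_Farrow = 0.590 × 28.33% / 18.43% = 0.9069
β_Zeller = 0.116 × 36.26% / 18.43% = 0.2282
β_Durant = 0.574 × 46.07% / 18.43% = 1.4348
β_Holloway = 0.113 × 23.06% / 18.43% = 0.1414
β_P = Σ w_i β_i = 0.15×0.6145 + 0.31×0.9069 + 0.16×0.2282 + 0.25×1.4348 + 0.13×0.1414 = 0.7869
E(R_P) = R_f + β_P × MRP = 2.45% + 0.7869 × 9.49% = 9.92%

9.92%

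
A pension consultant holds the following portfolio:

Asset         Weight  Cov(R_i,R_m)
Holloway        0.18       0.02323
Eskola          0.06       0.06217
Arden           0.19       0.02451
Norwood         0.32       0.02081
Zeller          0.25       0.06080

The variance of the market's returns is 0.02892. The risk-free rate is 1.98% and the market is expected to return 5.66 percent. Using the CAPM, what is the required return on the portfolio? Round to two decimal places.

6.36%

β_Holloway = 0.02323 / 0.02892 = 0.8033
β_Eskola = 0.06217 / 0.02892 = 2.1497
β_Arden = 0.02451 / 0.02892 = 0.8475
β_Norwood = 0.02081 / 0.02892 = 0.7196
β_Zeller = 0.06080 / 0.02892 = 2.1024
β_P = Σ w_i β_i = 0.18×0.8033 + 0.06×2.1497 + 0.19×0.8475 + 0.32×0.7196 + 0.25×2.1024 = 1.1905
MRP = 5.66% − 1.98% = 3.68%
E(R_P) = R_f + β_P × MRP = 1.98% + 1.1905 × 3.68% = 6.36%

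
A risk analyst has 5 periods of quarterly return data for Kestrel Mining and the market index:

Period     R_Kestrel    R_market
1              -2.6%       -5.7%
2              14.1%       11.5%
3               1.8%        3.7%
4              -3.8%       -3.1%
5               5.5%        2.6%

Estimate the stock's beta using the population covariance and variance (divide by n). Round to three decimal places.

1.023

Mean R_i = (-2.6 + 14.1 + 1.8 − 3.8 + 5.5) / 5 = 3.0000%
Mean R_m = (-5.7 + 11.5 + 3.7 − 3.1 + 2.6) / 5 = 1.8000%
Σ(R_i − R̄_i)(R_m − R̄_m) = 182.7100  ⇒  Cov = 182.7100 / 5 = 36.5420
Σ(R_m − R̄_m)² = 178.6000  ⇒  Var(R_m) = 178.6000 / 5 = 35.7200
β = Cov / Var(R_m) = 36.5420 / 35.7200 = 1.0230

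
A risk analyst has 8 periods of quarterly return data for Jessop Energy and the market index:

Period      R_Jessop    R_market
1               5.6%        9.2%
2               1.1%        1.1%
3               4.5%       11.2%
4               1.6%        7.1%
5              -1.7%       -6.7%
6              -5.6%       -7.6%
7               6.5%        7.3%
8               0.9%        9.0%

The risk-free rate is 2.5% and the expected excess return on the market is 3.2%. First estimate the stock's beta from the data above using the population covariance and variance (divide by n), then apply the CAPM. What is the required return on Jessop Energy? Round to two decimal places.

Mean R_i = (5.6 + 1.1 + 4.5 + 1.6 − 1.7 − 5.6 + 6.5 + 0.9) / 8 = 1.6125%
Mean R_m = (9.2 + 1.1 + 11.2 + 7.1 − 6.7 − 7.6 + 7.3 + 9.0) / 8 = 3.8250%
Σ(R_i − R̄_i)(R_m − R̄_m) = 174.6475  ⇒  Cov = 174.6475 / 8 = 21.8309
Σ(R_m − R̄_m)² = 381.5950  ⇒  Var(R_m) = 381.5950 / 8 = 47.6994
β = Cov / Var(R_m) = 21.8309 / 47.6994 = 0.4577
E(R) = R_f + β × MRP = 2.5% + 0.4577 × 3.2% = 3.96%

3.96%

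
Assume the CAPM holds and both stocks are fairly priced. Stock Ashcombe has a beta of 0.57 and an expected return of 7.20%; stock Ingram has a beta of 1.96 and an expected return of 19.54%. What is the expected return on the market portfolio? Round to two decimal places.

Both satisfy E(R) = R_f + β·MRP, so the slope of the SML is
MRP = (19.54% − 7.20%) / (1.96 − 0.57) = 12.34% / 1.39 = 8.8777%
R_f = E(R_Ashcombe) − β_Ashcombe·MRP = 7.20% − 0.57 × 8.8777% = 2.1397%
E(R_m) = R_f + MRP = 2.1397% + 8.8777% = 11.02%

11.02%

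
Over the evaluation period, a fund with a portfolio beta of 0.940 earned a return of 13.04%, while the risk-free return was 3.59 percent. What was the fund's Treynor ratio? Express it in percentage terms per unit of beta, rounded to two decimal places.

10.05%

Treynor = (R_P − R_f) / β_P = (13.04% − 3.59%) / 0.9400 = 9.45% / 0.9400 = 10.05%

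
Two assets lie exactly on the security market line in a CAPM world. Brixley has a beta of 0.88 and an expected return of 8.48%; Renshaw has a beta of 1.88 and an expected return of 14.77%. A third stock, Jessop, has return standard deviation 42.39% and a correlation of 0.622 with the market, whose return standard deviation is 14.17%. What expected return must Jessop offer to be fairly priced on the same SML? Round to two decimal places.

14.65%

MRP = (14.77% − 8.48%) / (1.88 − 0.88) = 6.2900%
R_f = 8.48% − 0.88 × 6.2900% = 2.9448%
β_Jessop = ρ·σ_i/σ_m = 0.622 × 42.39 / 14.17 = 1.8607
E(R_Jessop) = R_f + β × MRP = 2.9448% + 1.8607 × 6.2900% = 14.65%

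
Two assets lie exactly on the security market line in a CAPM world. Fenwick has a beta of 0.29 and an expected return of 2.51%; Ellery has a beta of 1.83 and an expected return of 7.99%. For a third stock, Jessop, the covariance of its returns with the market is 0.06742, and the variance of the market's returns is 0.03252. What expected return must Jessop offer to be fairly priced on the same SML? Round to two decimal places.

8.86%

MRP = (7.99% − 2.51%) / (1.83 − 0.29) = 3.5584%
R_f = 2.51% − 0.29 × 3.5584% = 1.4781%
β_Jessop = Cov / Var(R_m) = 0.06742 / 0.03252 = 2.0732
E(R_Jessop) = R_f + β × MRP = 1.4781% + 2.0732 × 3.5584% = 8.86%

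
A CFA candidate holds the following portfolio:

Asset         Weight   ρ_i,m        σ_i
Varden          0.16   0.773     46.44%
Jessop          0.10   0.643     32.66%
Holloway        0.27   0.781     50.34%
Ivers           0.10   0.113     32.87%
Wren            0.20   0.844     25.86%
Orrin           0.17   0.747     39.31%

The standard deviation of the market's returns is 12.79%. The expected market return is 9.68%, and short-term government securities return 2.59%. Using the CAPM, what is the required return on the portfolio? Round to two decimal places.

18.22%

β_Varden = 0.773 × 46.44% / 12.79% = 2.8067
β_Jessop = 0.643 × 32.66% / 12.79% = 1.6419
β_Holloway = 0.781 × 50.34% / 12.79% = 3.0739
β_Ivers = 0.113 × 32.87% / 12.79% = 0.2904
β_Wren = 0.844 × 25.86% / 12.79% = 1.7065
β_Orrin = 0.747 × 39.31% / 12.79% = 2.2959
β_P = Σ w_i β_i = 0.16×2.8067 + 0.10×1.6419 + 0.27×3.0739 + 0.10×0.2904 + 0.20×1.7065 + 0.17×2.2959 = 2.2039
MRP = 9.68% − 2.59% = 7.09%
E(R_P) = R_f + β_P × MRP = 2.59% + 2.2039 × 7.09% = 18.22%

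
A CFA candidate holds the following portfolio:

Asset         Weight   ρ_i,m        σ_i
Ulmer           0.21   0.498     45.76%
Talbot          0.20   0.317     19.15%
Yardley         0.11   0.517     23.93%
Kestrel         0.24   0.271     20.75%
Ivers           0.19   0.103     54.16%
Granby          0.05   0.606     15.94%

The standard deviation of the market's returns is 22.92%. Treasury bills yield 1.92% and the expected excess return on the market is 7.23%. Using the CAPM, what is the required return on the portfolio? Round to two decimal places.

5.15%

β_Ulmer = 0.498 × 45.76% / 22.92% = 0.9943
β_Talbot = 0.317 × 19.15% / 22.92% = 0.2649
β_Yardley = 0.517 × 23.93% / 22.92% = 0.5398
β_Kestrel = 0.271 × 20.75% / 22.92% = 0.2453
β_Ivers = 0.103 × 54.16% / 22.92% = 0.2434
β_Granby = 0.606 × 15.94% / 22.92% = 0.4215
β_P = Σ w_i β_i = 0.21×0.9943 + 0.20×0.2649 + 0.11×0.5398 + 0.24×0.2453 + 0.19×0.2434 + 0.05×0.4215 = 0.4474
E(R_P) = R_f + β_P × MRP = 1.92% + 0.4474 × 7.23% = 5.15%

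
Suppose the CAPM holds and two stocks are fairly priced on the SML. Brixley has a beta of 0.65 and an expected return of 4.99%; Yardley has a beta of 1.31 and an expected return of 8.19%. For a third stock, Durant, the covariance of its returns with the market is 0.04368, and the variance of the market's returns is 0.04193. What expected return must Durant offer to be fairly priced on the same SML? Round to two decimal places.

MRP = (8.19% − 4.99%) / (1.31 − 0.65) = 4.8485%
R_f = 4.99% − 0.65 × 4.8485% = 1.8385%
β_Durant = Cov / Var(R_m) = 0.04368 / 0.04193 = 1.0417
E(R_Durant) = R_f + β × MRP = 1.8385% + 1.0417 × 4.8485% = 6.89%

6.89%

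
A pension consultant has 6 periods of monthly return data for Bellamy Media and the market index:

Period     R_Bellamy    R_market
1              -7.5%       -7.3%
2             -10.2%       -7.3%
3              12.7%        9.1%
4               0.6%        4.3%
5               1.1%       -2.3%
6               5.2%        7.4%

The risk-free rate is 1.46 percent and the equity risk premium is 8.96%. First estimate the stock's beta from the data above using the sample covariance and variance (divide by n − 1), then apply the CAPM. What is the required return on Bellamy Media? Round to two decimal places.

Mean R_i = (-7.5 − 10.2 + 12.7 + 0.6 + 1.1 + 5.2) / 6 = 0.3167%
Mean R_m = (-7.3 − 7.3 + 9.1 + 4.3 − 2.3 + 7.4) / 6 = 0.6500%
Σ(R_i − R̄_i)(R_m − R̄_m) = 282.0750  ⇒  Cov = 282.0750 / 5 = 56.4150
Σ(R_m − R̄_m)² = 265.3950  ⇒  Var(R_m) = 265.3950 / 5 = 53.0790
β = Cov / Var(R_m) = 56.4150 / 53.0790 = 1.0628
E(R) = R_f + β × MRP = 1.46% + 1.0628 × 8.96% = 10.98%

10.98%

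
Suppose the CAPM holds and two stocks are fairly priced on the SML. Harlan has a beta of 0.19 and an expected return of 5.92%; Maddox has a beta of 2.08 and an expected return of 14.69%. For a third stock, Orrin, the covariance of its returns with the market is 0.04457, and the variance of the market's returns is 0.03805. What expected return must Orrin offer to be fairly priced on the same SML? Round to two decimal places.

MRP = (14.69% − 5.92%) / (2.08 − 0.19) = 4.6402%
R_f = 5.92% − 0.19 × 4.6402% = 5.0384%
β_Orrin = Cov / Var(R_m) = 0.04457 / 0.03805 = 1.1714
E(R_Orrin) = R_f + β × MRP = 5.0384% + 1.1714 × 4.6402% = 10.47%

10.47%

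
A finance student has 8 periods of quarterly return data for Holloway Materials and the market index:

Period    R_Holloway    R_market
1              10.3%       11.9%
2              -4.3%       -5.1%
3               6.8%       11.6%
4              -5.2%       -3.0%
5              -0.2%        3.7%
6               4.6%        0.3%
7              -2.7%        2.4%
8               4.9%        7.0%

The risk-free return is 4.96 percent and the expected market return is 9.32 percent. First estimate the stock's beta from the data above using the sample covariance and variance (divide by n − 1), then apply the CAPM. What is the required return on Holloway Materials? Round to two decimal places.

8.38%

Mean R_i = (10.3 − 4.3 + 6.8 − 5.2 − 0.2 + 4.6 − 2.7 + 4.9) / 8 = 1.7750%
Mean R_m = (11.9 − 5.1 + 11.6 − 3.0 + 3.7 + 0.3 + 2.4 + 7.0) / 8 = 3.6000%
Σ(R_i − R̄_i)(R_m − R̄_m) = 216.3200  ⇒  Cov = 216.3200 / 7 = 30.9029
Σ(R_m − R̄_m)² = 276.0400  ⇒  Var(R_m) = 276.0400 / 7 = 39.4343
β = Cov / Var(R_m) = 30.9029 / 39.4343 = 0.7837
MRP = 9.32% − 4.96% = 4.36%
E(R) = R_f + β × MRP = 4.96% + 0.7837 × 4.36% = 8.38%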